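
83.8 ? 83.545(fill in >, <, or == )>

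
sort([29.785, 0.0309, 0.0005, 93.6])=[0.0005, 0.0309, 29.785, 93.6]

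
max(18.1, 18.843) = 18.843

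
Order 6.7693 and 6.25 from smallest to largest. 6.25, 6.7693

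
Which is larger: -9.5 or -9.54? -9.5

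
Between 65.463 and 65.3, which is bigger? 65.463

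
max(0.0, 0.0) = 0.0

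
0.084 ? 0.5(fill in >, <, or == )<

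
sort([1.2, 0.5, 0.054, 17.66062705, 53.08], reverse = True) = [53.08, 17.66062705, 1.2, 0.5, 0.054]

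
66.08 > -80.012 True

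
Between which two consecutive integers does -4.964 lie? -5 and -4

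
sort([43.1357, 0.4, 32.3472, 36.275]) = [0.4, 32.3472, 36.275, 43.1357]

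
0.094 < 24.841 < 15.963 False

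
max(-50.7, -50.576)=-50.576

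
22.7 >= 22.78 False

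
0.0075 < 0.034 True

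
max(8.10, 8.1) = 8.1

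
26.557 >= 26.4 True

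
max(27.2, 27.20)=27.20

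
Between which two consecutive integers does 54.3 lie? 54 and 55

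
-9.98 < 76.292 True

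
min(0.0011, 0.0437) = 0.0011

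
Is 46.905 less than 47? Yes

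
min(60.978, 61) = 60.978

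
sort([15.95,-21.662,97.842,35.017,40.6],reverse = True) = [97.842,40.6,35.017,15.95,-21.662]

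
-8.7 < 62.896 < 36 False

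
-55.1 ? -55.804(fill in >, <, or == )>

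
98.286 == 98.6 False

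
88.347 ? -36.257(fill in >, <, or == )>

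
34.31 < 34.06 False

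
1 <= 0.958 False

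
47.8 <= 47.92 True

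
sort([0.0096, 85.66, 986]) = [0.0096, 85.66, 986]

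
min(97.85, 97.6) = 97.6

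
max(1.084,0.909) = 1.084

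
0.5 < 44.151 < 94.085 True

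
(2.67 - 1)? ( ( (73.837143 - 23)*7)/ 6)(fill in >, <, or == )<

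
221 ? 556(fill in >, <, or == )<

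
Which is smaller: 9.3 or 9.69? 9.3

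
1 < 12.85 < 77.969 True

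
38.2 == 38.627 False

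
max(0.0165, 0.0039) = 0.0165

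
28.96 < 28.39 False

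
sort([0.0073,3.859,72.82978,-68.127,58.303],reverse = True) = [72.82978,58.303,3.859,0.0073,-68.127]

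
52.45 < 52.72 True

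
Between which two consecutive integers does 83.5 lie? 83 and 84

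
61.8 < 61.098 False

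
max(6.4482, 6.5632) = 6.5632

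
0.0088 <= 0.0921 True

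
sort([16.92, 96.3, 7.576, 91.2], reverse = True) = [96.3, 91.2, 16.92, 7.576]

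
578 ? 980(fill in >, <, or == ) <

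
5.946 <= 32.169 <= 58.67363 True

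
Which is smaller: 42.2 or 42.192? 42.192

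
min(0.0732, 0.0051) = 0.0051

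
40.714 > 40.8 False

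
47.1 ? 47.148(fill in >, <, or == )<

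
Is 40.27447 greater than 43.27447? No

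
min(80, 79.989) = 79.989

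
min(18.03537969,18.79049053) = 18.03537969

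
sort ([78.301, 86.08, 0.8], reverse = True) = [86.08, 78.301, 0.8]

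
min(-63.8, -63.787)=-63.8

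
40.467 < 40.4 False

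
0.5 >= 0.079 True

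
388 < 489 True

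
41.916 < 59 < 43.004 False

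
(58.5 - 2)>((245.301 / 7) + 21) True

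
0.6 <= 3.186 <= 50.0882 True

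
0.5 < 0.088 False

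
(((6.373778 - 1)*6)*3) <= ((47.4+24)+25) False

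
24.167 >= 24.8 False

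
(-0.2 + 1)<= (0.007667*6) False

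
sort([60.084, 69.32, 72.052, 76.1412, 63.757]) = [60.084, 63.757, 69.32, 72.052, 76.1412]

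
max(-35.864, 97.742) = 97.742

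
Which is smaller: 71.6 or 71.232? 71.232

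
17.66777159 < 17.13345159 False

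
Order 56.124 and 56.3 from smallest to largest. 56.124, 56.3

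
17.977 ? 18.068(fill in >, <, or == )<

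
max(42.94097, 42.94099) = 42.94099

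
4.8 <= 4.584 False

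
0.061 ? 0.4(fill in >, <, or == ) <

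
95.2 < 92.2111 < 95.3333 False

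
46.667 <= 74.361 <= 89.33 True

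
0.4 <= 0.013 False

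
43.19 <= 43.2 True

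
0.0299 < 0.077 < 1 True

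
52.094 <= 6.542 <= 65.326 False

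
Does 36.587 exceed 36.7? No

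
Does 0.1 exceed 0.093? Yes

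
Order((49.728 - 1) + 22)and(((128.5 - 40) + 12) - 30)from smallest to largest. (((128.5 - 40) + 12) - 30), ((49.728 - 1) + 22)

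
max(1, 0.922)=1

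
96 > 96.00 False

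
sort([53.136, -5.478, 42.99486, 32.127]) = [-5.478, 32.127, 42.99486, 53.136]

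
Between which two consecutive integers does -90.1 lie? -91 and -90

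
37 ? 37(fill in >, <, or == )==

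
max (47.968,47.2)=47.968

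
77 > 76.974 True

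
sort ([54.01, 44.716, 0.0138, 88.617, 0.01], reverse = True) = [88.617, 54.01, 44.716, 0.0138, 0.01]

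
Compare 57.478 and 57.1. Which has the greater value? 57.478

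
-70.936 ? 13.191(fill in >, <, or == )<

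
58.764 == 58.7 False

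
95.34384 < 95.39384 True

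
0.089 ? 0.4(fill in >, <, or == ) <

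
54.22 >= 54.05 True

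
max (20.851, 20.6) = 20.851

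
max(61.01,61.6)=61.6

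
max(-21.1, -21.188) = -21.1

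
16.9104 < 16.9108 True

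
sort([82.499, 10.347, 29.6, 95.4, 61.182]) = [10.347, 29.6, 61.182, 82.499, 95.4]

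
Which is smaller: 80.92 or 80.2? 80.2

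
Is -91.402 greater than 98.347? No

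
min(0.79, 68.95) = 0.79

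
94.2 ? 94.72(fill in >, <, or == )<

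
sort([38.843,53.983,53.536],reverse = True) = [53.983,53.536,38.843]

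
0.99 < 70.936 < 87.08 True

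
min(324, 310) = 310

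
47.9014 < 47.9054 True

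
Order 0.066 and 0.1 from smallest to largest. 0.066, 0.1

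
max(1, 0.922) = 1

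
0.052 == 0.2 False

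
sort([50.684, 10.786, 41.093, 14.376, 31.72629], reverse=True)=[50.684, 41.093, 31.72629, 14.376, 10.786]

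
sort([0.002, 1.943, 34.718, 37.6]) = [0.002, 1.943, 34.718, 37.6]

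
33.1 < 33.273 True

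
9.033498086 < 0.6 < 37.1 False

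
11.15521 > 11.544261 False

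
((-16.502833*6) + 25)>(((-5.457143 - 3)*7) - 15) True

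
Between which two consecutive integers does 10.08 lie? 10 and 11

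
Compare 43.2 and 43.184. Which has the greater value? 43.2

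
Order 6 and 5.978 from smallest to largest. 5.978, 6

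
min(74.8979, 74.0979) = 74.0979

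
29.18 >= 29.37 False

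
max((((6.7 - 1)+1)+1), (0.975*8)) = 7.8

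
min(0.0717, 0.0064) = 0.0064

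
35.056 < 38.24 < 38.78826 True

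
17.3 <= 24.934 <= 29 True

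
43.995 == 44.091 False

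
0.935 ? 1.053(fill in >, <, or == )<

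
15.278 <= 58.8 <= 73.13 True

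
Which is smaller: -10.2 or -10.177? -10.2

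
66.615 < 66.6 False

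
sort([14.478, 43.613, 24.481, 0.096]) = [0.096, 14.478, 24.481, 43.613]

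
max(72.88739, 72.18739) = 72.88739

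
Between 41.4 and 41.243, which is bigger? 41.4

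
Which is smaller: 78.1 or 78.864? 78.1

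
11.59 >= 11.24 True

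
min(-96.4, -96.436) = -96.436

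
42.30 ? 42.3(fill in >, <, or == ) ==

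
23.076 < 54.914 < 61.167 True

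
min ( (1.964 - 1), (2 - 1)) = 0.964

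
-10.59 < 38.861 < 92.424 True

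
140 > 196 False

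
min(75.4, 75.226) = 75.226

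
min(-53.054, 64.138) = -53.054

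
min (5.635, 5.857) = 5.635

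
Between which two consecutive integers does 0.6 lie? 0 and 1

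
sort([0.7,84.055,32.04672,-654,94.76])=[-654,0.7,32.04672,84.055,94.76]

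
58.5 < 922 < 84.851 False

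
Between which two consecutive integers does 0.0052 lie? 0 and 1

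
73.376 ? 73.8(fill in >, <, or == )<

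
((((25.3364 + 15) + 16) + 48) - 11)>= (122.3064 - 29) True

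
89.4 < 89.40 False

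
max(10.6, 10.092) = 10.6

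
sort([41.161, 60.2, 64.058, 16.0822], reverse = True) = [64.058, 60.2, 41.161, 16.0822]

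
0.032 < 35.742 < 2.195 False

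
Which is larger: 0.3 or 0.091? 0.3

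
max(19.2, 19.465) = 19.465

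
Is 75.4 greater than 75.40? No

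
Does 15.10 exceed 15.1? No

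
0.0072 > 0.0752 False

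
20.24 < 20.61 True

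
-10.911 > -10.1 False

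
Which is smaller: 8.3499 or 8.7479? 8.3499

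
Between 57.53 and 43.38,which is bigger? 57.53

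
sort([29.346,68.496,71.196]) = [29.346,68.496,71.196]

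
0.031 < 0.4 True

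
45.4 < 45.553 True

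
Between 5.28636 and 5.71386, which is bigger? 5.71386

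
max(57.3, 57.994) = 57.994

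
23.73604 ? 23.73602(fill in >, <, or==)>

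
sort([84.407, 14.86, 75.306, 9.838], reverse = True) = [84.407, 75.306, 14.86, 9.838]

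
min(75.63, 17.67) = 17.67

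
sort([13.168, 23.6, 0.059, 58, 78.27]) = [0.059, 13.168, 23.6, 58, 78.27]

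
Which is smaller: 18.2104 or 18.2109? 18.2104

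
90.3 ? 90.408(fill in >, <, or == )<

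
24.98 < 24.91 False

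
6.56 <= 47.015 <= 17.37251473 False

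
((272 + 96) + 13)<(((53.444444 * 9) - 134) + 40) True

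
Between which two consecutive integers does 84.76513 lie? 84 and 85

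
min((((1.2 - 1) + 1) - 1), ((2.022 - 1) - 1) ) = 0.022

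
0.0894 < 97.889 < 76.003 False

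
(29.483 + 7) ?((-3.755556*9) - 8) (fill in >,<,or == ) >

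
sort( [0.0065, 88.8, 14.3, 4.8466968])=[0.0065, 4.8466968, 14.3, 88.8]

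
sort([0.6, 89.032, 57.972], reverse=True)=[89.032, 57.972, 0.6]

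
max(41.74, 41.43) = 41.74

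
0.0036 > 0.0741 False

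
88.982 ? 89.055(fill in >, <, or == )<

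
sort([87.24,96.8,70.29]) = [70.29,87.24,96.8]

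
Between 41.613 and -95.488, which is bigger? 41.613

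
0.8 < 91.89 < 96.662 True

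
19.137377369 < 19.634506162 True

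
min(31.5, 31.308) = 31.308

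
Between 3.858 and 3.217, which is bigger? 3.858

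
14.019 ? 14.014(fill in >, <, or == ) >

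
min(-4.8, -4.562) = -4.8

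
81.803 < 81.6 False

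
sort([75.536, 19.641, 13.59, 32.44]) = [13.59, 19.641, 32.44, 75.536]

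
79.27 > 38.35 True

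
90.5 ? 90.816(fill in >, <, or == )<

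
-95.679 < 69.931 True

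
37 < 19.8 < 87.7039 False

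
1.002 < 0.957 False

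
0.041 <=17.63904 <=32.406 True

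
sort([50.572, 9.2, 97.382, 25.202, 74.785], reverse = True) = [97.382, 74.785, 50.572, 25.202, 9.2]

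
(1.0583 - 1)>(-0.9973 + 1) True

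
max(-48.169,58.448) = 58.448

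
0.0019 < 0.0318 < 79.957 True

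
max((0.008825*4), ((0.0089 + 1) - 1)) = 0.0353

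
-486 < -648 False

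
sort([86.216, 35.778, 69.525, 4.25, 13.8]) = [4.25, 13.8, 35.778, 69.525, 86.216]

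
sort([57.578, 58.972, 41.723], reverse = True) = [58.972, 57.578, 41.723]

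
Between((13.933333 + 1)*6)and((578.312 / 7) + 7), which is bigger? ((578.312 / 7) + 7)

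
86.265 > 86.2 True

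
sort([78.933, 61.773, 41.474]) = [41.474, 61.773, 78.933]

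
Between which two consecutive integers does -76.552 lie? -77 and -76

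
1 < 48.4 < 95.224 True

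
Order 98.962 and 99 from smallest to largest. 98.962, 99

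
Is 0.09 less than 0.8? Yes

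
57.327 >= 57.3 True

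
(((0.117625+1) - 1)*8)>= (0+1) False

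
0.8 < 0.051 False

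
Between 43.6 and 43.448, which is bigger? 43.6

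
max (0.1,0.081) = 0.1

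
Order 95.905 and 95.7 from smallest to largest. 95.7, 95.905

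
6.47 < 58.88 True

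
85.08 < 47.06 False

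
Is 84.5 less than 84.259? No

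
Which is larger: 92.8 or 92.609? 92.8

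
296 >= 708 False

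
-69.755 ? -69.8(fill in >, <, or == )>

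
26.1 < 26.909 True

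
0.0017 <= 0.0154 True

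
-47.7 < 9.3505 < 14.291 True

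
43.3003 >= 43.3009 False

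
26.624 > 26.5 True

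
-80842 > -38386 False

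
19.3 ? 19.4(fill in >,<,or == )<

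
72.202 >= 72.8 False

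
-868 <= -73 True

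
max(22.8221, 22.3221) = 22.8221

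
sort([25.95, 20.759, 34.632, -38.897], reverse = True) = [34.632, 25.95, 20.759, -38.897]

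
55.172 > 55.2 False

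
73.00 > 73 False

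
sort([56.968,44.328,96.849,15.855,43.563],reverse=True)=[96.849,56.968,44.328,43.563,15.855]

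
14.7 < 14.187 False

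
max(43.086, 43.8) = 43.8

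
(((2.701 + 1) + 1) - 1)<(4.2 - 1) False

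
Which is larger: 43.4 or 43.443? 43.443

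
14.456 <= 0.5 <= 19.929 False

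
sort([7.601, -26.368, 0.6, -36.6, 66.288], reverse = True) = [66.288, 7.601, 0.6, -26.368, -36.6]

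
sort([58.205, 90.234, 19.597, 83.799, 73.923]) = [19.597, 58.205, 73.923, 83.799, 90.234]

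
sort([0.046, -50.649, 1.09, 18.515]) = [-50.649, 0.046, 1.09, 18.515]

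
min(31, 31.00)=31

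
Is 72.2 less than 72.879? Yes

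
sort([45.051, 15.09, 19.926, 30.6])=[15.09, 19.926, 30.6, 45.051]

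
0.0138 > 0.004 True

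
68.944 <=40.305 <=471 False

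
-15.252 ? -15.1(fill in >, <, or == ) <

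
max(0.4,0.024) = 0.4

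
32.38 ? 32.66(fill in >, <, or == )<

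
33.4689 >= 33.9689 False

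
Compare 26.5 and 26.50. They are equal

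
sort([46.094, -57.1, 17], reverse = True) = [46.094, 17, -57.1]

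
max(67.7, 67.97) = 67.97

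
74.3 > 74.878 False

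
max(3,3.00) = 3.00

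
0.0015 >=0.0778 False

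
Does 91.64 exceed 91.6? Yes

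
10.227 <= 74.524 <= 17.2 False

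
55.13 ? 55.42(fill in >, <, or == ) <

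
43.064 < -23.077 False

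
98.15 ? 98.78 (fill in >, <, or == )<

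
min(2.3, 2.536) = 2.3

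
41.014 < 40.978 False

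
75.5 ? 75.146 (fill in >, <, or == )>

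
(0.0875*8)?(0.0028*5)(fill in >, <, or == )>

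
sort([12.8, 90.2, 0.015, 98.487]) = [0.015, 12.8, 90.2, 98.487]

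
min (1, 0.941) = 0.941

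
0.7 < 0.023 False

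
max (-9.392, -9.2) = -9.2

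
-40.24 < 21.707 True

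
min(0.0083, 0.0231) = 0.0083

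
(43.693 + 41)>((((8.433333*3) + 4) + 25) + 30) True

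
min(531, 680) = 531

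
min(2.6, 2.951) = 2.6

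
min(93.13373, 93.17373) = 93.13373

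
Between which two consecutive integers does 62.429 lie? 62 and 63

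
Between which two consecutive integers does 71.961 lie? 71 and 72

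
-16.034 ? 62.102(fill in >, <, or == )<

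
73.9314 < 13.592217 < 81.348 False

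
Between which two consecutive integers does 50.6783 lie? 50 and 51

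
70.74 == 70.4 False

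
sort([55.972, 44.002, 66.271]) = [44.002, 55.972, 66.271]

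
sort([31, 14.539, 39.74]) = [14.539, 31, 39.74]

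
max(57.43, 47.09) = 57.43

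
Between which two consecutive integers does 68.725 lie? 68 and 69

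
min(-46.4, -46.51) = -46.51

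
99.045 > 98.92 True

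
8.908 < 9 True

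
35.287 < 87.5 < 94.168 True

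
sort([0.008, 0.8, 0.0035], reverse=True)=[0.8, 0.008, 0.0035]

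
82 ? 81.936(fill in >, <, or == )>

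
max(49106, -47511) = 49106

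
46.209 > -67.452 True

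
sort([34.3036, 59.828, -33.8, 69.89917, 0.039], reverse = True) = [69.89917, 59.828, 34.3036, 0.039, -33.8]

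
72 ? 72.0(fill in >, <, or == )==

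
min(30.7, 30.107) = 30.107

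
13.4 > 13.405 False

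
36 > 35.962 True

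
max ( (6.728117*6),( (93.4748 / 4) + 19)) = 42.3687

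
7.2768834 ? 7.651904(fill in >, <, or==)<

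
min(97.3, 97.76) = 97.3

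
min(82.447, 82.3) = 82.3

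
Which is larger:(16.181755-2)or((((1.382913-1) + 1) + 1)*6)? ((((1.382913-1) + 1) + 1)*6)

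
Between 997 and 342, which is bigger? 997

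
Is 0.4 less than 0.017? No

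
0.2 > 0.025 True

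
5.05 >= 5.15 False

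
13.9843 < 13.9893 True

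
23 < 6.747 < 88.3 False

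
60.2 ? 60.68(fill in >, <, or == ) <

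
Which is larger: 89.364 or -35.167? 89.364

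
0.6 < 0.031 False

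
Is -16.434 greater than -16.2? No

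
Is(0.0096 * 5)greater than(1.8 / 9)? No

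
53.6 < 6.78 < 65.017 False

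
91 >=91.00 True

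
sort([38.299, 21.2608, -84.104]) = [-84.104, 21.2608, 38.299]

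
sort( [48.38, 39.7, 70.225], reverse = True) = [70.225, 48.38, 39.7]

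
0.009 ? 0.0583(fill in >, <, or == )<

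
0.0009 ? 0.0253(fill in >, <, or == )<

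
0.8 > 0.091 True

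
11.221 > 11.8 False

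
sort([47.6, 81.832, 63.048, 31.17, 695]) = [31.17, 47.6, 63.048, 81.832, 695]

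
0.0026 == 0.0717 False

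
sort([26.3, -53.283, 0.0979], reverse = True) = [26.3, 0.0979, -53.283]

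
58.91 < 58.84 False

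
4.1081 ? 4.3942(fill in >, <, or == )<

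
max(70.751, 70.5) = 70.751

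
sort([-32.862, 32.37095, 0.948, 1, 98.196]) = [-32.862, 0.948, 1, 32.37095, 98.196]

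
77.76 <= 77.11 False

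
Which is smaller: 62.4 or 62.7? 62.4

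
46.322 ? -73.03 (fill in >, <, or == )>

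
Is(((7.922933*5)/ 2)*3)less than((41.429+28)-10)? Yes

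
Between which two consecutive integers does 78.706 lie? 78 and 79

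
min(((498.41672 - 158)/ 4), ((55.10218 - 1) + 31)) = 85.10218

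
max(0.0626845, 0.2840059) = 0.2840059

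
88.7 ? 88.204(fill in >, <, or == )>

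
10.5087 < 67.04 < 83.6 True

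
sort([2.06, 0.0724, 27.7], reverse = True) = [27.7, 2.06, 0.0724]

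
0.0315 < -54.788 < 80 False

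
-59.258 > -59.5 True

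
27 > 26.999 True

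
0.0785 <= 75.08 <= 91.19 True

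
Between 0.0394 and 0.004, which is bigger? 0.0394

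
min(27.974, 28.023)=27.974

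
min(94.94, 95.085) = 94.94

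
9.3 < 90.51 True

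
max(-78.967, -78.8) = -78.8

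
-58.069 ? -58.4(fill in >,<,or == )>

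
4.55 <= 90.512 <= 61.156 False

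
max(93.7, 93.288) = 93.7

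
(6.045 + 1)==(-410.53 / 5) False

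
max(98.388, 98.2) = 98.388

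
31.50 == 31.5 True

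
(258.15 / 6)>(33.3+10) False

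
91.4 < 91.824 True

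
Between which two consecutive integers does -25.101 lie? -26 and -25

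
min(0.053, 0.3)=0.053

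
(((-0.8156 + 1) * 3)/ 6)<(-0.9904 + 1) False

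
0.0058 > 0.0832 False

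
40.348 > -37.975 True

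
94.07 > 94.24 False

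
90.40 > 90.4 False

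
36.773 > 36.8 False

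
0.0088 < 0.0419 True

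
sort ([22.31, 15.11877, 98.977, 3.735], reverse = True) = [98.977, 22.31, 15.11877, 3.735]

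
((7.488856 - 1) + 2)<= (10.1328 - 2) False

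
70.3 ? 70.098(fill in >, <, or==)>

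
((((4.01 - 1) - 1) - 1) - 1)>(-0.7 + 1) False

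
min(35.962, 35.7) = 35.7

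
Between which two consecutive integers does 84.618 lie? 84 and 85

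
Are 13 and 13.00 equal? Yes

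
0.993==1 False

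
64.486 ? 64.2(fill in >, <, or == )>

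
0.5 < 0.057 False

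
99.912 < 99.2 False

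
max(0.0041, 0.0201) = 0.0201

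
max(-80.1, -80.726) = -80.1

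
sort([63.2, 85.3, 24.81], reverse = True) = [85.3, 63.2, 24.81]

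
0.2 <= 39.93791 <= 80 True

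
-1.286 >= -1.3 True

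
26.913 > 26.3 True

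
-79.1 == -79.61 False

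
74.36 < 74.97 True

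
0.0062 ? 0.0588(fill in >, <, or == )<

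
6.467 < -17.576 False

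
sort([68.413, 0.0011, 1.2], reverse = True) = [68.413, 1.2, 0.0011]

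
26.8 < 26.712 False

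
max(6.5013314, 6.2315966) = 6.5013314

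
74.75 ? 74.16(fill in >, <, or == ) >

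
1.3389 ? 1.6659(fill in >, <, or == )<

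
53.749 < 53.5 False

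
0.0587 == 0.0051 False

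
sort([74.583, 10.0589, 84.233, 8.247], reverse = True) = [84.233, 74.583, 10.0589, 8.247]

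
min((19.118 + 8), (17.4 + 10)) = 27.118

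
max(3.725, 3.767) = 3.767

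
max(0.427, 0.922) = 0.922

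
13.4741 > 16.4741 False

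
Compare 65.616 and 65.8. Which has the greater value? 65.8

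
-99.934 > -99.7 False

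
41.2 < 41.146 False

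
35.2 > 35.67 False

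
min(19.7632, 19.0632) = 19.0632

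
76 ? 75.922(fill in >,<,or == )>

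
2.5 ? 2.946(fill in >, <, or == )<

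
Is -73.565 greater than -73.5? No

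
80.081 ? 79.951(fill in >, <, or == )>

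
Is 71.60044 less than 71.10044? No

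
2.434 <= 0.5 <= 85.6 False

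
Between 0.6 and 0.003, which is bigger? 0.6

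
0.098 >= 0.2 False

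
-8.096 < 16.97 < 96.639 True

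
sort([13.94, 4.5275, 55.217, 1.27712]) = [1.27712, 4.5275, 13.94, 55.217]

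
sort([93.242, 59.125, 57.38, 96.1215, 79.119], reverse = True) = [96.1215, 93.242, 79.119, 59.125, 57.38]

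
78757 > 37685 True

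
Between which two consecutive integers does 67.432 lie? 67 and 68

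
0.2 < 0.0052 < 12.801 False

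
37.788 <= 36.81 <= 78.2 False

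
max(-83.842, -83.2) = -83.2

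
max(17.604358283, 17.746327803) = 17.746327803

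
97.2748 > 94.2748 True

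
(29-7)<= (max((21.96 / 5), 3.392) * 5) False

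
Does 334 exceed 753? No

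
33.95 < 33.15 False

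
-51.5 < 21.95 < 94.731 True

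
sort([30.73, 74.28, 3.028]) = [3.028, 30.73, 74.28]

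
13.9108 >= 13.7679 True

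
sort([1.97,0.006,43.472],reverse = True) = [43.472,1.97,0.006]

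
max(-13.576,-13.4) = -13.4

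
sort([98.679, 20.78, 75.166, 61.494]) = [20.78, 61.494, 75.166, 98.679]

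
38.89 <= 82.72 True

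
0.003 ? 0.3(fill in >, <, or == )<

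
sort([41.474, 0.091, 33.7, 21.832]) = [0.091, 21.832, 33.7, 41.474]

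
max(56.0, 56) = 56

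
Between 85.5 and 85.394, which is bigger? 85.5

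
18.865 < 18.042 False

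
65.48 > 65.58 False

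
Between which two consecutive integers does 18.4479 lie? 18 and 19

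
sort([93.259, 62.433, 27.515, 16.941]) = [16.941, 27.515, 62.433, 93.259]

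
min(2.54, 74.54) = 2.54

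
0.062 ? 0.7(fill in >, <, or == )<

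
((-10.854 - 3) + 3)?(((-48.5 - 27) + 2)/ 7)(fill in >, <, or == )<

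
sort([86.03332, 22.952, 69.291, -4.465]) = [-4.465, 22.952, 69.291, 86.03332]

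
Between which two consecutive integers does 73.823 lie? 73 and 74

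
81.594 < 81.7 True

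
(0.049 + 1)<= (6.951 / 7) False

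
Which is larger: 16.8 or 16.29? 16.8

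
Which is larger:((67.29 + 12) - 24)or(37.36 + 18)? (37.36 + 18)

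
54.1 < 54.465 True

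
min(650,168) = 168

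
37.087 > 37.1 False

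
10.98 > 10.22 True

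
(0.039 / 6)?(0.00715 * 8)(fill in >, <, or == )<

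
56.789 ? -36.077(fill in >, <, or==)>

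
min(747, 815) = 747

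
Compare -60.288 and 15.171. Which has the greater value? 15.171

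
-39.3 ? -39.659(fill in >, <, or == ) >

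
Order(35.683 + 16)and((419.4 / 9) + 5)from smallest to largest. ((419.4 / 9) + 5), (35.683 + 16)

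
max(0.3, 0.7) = 0.7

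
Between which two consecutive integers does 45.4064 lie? 45 and 46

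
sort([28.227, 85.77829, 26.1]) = [26.1, 28.227, 85.77829]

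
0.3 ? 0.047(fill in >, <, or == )>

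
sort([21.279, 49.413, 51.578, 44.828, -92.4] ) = [-92.4, 21.279, 44.828, 49.413, 51.578]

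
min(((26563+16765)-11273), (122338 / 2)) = 32055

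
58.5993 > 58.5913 True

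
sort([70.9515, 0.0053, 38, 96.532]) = [0.0053, 38, 70.9515, 96.532]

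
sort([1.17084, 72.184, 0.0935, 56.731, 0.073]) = [0.073, 0.0935, 1.17084, 56.731, 72.184]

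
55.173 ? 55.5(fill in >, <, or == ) <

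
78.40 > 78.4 False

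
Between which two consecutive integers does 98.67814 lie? 98 and 99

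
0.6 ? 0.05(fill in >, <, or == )>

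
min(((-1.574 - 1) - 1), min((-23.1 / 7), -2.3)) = -3.574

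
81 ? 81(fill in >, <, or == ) ==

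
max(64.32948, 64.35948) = 64.35948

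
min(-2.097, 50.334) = -2.097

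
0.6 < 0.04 False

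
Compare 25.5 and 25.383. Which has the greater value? 25.5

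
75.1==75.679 False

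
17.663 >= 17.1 True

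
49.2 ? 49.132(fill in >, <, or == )>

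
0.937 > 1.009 False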